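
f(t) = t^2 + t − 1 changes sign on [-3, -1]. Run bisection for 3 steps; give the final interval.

[-1.75, -1.5]

midpoint -2: f = 1 > 0 → [-2, -1]
midpoint -1.5: f = -0.25 < 0 → [-2, -1.5]
midpoint -1.75: f = 0.3125 > 0 → [-1.75, -1.5]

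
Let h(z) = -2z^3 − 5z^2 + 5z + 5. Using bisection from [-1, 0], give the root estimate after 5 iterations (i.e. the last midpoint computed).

h(-0.5) = 1.5 > 0, so the root lies in [-1, -0.5]
h(-0.75) = -0.71875 < 0, so the root lies in [-0.75, -0.5]
h(-0.625) = 0.410156 > 0, so the root lies in [-0.75, -0.625]
h(-0.6875) = -0.1509 < 0, so the root lies in [-0.6875, -0.625]
h(-0.65625) = 0.1307 > 0, so the root lies in [-0.6875, -0.65625]

-0.65625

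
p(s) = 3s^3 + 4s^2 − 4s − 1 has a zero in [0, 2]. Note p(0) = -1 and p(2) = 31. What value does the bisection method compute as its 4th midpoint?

0.875

midpoint 1: p = 2 > 0 → [0, 1]
midpoint 0.5: p = -1.625 < 0 → [0.5, 1]
midpoint 0.75: p = -0.484375 < 0 → [0.75, 1]
midpoint 0.875: p = 0.5723 > 0 → [0.75, 0.875]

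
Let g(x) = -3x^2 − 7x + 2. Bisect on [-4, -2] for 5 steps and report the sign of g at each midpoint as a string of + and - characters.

-+--+

midpoint -3: g = -4 < 0 → [-3, -2]
midpoint -2.5: g = 0.75 > 0 → [-3, -2.5]
midpoint -2.75: g = -1.4375 < 0 → [-2.75, -2.5]
midpoint -2.625: g = -0.2969 < 0 → [-2.625, -2.5]
midpoint -2.5625: g = 0.2383 > 0 → [-2.625, -2.5625]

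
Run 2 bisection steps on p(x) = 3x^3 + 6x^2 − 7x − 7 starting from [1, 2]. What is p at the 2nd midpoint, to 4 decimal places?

-0.5156

x = 1.5 gives p = 6.125, positive; keep [1, 1.5]
x = 1.25 gives p = -0.515625, negative; keep [1.25, 1.5]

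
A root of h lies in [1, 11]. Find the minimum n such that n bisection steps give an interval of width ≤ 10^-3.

14

Width after n steps is 10/2^n. Need 2^n ≥ 10/10^-3 = 10000.
2^13 = 8192 < 10000 ≤ 2^14 = 16384, so n = 14.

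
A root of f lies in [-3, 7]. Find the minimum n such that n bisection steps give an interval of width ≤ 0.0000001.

Width after n steps is 10/2^n. Need 2^n ≥ 10/0.0000001 = 100000000.
2^26 = 67108864 < 100000000 ≤ 2^27 = 134217728, so n = 27.

27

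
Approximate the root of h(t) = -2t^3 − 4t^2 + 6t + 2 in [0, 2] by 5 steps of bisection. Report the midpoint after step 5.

1.1875

midpoint 1: h = 2 > 0 → [1, 2]
midpoint 1.5: h = -4.75 < 0 → [1, 1.5]
midpoint 1.25: h = -0.65625 < 0 → [1, 1.25]
midpoint 1.125: h = 0.8398 > 0 → [1.125, 1.25]
midpoint 1.1875: h = 0.1353 > 0 → [1.1875, 1.25]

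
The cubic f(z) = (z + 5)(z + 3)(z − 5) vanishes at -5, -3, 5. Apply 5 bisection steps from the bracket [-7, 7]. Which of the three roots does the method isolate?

5

z = 0 gives f = -75, negative; keep [0, 7]
z = 3.5 gives f = -82.875, negative; keep [3.5, 7]
z = 5.25 gives f = 21.140625, positive; keep [3.5, 5.25]
z = 4.375 gives f = -43.2129, negative; keep [4.375, 5.25]
z = 4.8125 gives f = -14.3738, negative; keep [4.8125, 5.25]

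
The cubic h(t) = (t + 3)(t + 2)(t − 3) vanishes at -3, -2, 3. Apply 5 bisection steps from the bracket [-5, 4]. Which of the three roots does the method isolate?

3

m = -0.5, h(m) = -13.125 (−); new bracket [-0.5, 4]
m = 1.75, h(m) = -22.265625 (−); new bracket [1.75, 4]
m = 2.875, h(m) = -3.580078 (−); new bracket [2.875, 4]
m = 3.4375, h(m) = 15.3142 (+); new bracket [2.875, 3.4375]
m = 3.15625, h(m) = 4.9599 (+); new bracket [2.875, 3.15625]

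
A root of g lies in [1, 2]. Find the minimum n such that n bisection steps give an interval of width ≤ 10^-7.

Width after n steps is 1/2^n. Need 2^n ≥ 1/10^-7 = 10000000.
2^23 = 8388608 < 10000000 ≤ 2^24 = 16777216, so n = 24.

24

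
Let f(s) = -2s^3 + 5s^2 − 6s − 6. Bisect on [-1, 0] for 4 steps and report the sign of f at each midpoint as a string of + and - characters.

-++-

s = -0.5 gives f = -1.5, negative; keep [-1, -0.5]
s = -0.75 gives f = 2.15625, positive; keep [-0.75, -0.5]
s = -0.625 gives f = 0.191406, positive; keep [-0.625, -0.5]
s = -0.5625 gives f = -0.687, negative; keep [-0.625, -0.5625]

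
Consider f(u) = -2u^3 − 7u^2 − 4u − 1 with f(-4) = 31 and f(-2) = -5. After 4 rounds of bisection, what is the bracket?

[-2.875, -2.75]

u = -3 gives f = 2, positive; keep [-3, -2]
u = -2.5 gives f = -3.5, negative; keep [-3, -2.5]
u = -2.75 gives f = -1.34375, negative; keep [-3, -2.75]
u = -2.875 gives f = 0.168, positive; keep [-2.875, -2.75]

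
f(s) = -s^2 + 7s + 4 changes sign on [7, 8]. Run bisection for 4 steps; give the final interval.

midpoint 7.5: f = 0.25 > 0 → [7.5, 8]
midpoint 7.75: f = -1.8125 < 0 → [7.5, 7.75]
midpoint 7.625: f = -0.765625 < 0 → [7.5, 7.625]
midpoint 7.5625: f = -0.2539 < 0 → [7.5, 7.5625]

[7.5, 7.5625]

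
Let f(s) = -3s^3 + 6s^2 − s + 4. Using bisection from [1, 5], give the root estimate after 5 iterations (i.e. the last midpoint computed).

s = 3 gives f = -26, negative; keep [1, 3]
s = 2 gives f = 2, positive; keep [2, 3]
s = 2.5 gives f = -7.875, negative; keep [2, 2.5]
s = 2.25 gives f = -2.0469, negative; keep [2, 2.25]
s = 2.125 gives f = 0.1816, positive; keep [2.125, 2.25]

2.125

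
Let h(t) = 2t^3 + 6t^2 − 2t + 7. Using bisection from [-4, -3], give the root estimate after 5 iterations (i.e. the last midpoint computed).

-3.53125

h(-3.5) = 1.75 > 0, so the root lies in [-4, -3.5]
h(-3.75) = -6.59375 < 0, so the root lies in [-3.75, -3.5]
h(-3.625) = -2.175781 < 0, so the root lies in [-3.625, -3.5]
h(-3.5625) = -0.1528 < 0, so the root lies in [-3.5625, -3.5]
h(-3.53125) = 0.8134 > 0, so the root lies in [-3.5625, -3.53125]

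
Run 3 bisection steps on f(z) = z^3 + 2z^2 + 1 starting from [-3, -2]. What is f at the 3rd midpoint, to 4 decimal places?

0.4355

m = -2.5, f(m) = -2.125 (−); new bracket [-2.5, -2]
m = -2.25, f(m) = -0.265625 (−); new bracket [-2.25, -2]
m = -2.125, f(m) = 0.435547 (+); new bracket [-2.25, -2.125]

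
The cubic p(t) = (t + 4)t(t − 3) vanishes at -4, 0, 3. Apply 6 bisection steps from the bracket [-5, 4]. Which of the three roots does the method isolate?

-4

m = -0.5, p(m) = 6.125 (+); new bracket [-5, -0.5]
m = -2.75, p(m) = 19.765625 (+); new bracket [-5, -2.75]
m = -3.875, p(m) = 3.330078 (+); new bracket [-5, -3.875]
m = -4.4375, p(m) = -14.4392 (−); new bracket [-4.4375, -3.875]
m = -4.15625, p(m) = -4.6474 (−); new bracket [-4.15625, -3.875]
m = -4.015625, p(m) = -0.4402 (−); new bracket [-4.015625, -3.875]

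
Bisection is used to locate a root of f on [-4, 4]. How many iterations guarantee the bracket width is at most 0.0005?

14

Width after n steps is 8/2^n. Need 2^n ≥ 8/0.0005 = 16000.
2^13 = 8192 < 16000 ≤ 2^14 = 16384, so n = 14.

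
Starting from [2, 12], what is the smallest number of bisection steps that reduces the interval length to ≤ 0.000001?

24

Width after n steps is 10/2^n. Need 2^n ≥ 10/0.000001 = 10000000.
2^23 = 8388608 < 10000000 ≤ 2^24 = 16777216, so n = 24.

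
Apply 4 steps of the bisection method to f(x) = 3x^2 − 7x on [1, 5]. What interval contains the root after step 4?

midpoint 3: f = 6 > 0 → [1, 3]
midpoint 2: f = -2 < 0 → [2, 3]
midpoint 2.5: f = 1.25 > 0 → [2, 2.5]
midpoint 2.25: f = -0.5625 < 0 → [2.25, 2.5]

[2.25, 2.5]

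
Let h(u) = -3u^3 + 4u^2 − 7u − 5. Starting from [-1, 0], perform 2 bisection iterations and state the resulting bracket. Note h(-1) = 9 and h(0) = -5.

midpoint -0.5: h = -0.125 < 0 → [-1, -0.5]
midpoint -0.75: h = 3.765625 > 0 → [-0.75, -0.5]

[-0.75, -0.5]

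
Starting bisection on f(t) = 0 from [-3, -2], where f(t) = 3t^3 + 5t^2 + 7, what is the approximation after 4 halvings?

-2.1875

m = -2.5, f(m) = -8.625 (−); new bracket [-2.5, -2]
m = -2.25, f(m) = -1.859375 (−); new bracket [-2.25, -2]
m = -2.125, f(m) = 0.791016 (+); new bracket [-2.25, -2.125]
m = -2.1875, f(m) = -0.4768 (−); new bracket [-2.1875, -2.125]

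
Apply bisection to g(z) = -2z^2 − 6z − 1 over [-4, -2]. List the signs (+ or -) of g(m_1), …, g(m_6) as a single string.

-++-+-

g(-3) = -1 < 0, so the root lies in [-3, -2]
g(-2.5) = 1.5 > 0, so the root lies in [-3, -2.5]
g(-2.75) = 0.375 > 0, so the root lies in [-3, -2.75]
g(-2.875) = -0.2812 < 0, so the root lies in [-2.875, -2.75]
g(-2.8125) = 0.0547 > 0, so the root lies in [-2.875, -2.8125]
g(-2.84375) = -0.1113 < 0, so the root lies in [-2.84375, -2.8125]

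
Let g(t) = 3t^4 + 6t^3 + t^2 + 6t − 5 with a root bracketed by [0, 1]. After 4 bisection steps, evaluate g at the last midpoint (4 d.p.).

0.0596

g(0.5) = -0.8125 < 0, so the root lies in [0.5, 1]
g(0.75) = 3.542969 > 0, so the root lies in [0.5, 0.75]
g(0.625) = 1.063232 > 0, so the root lies in [0.5, 0.625]
g(0.5625) = 0.0596 > 0, so the root lies in [0.5, 0.5625]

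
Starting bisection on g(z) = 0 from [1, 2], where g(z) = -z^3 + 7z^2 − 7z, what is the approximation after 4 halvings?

1.1875

g(1.5) = 1.875 > 0, so the root lies in [1, 1.5]
g(1.25) = 0.234375 > 0, so the root lies in [1, 1.25]
g(1.125) = -0.439453 < 0, so the root lies in [1.125, 1.25]
g(1.1875) = -0.116 < 0, so the root lies in [1.1875, 1.25]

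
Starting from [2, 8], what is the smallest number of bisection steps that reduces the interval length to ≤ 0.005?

Width after n steps is 6/2^n. Need 2^n ≥ 6/0.005 = 1200.
2^10 = 1024 < 1200 ≤ 2^11 = 2048, so n = 11.

11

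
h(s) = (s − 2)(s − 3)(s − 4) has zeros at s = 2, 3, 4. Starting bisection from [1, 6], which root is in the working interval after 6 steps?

h(3.5) = -0.375 < 0, so the root lies in [3.5, 6]
h(4.75) = 3.609375 > 0, so the root lies in [3.5, 4.75]
h(4.125) = 0.298828 > 0, so the root lies in [3.5, 4.125]
h(3.8125) = -0.2761 < 0, so the root lies in [3.8125, 4.125]
h(3.96875) = -0.0596 < 0, so the root lies in [3.96875, 4.125]
h(4.046875) = 0.1004 > 0, so the root lies in [3.96875, 4.046875]

4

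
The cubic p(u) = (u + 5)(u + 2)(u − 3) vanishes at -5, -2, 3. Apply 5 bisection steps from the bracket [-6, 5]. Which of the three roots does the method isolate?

3

midpoint -0.5: p = -23.625 < 0 → [-0.5, 5]
midpoint 2.25: p = -23.109375 < 0 → [2.25, 5]
midpoint 3.625: p = 30.322266 > 0 → [2.25, 3.625]
midpoint 2.9375: p = -2.4495 < 0 → [2.9375, 3.625]
midpoint 3.28125: p = 12.3006 > 0 → [2.9375, 3.28125]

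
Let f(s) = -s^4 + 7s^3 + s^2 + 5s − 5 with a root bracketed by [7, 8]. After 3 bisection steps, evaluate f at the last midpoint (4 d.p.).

36.1775

f(7.5) = -122.1875 < 0, so the root lies in [7, 7.5]
f(7.25) = -11.457031 < 0, so the root lies in [7, 7.25]
f(7.125) = 36.17749 > 0, so the root lies in [7.125, 7.25]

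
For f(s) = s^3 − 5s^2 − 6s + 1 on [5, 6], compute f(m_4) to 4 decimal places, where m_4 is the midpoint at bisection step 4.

-1.5745

midpoint 5.5: f = -16.875 < 0 → [5.5, 6]
midpoint 5.75: f = -8.703125 < 0 → [5.75, 6]
midpoint 5.875: f = -4.048828 < 0 → [5.875, 6]
midpoint 5.9375: f = -1.5745 < 0 → [5.9375, 6]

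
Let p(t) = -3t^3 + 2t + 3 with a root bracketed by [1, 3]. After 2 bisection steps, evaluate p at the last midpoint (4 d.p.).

t = 2 gives p = -17, negative; keep [1, 2]
t = 1.5 gives p = -4.125, negative; keep [1, 1.5]

-4.1250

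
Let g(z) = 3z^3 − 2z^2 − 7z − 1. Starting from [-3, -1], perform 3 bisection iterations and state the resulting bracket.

[-1.25, -1]

g(-2) = -19 < 0, so the root lies in [-2, -1]
g(-1.5) = -5.125 < 0, so the root lies in [-1.5, -1]
g(-1.25) = -1.234375 < 0, so the root lies in [-1.25, -1]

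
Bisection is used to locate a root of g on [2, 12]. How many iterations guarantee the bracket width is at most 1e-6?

24

Width after n steps is 10/2^n. Need 2^n ≥ 10/1e-6 = 10000000.
2^23 = 8388608 < 10000000 ≤ 2^24 = 16777216, so n = 24.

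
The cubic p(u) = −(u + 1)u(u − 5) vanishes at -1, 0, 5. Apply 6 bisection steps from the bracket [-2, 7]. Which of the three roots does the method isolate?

m = 2.5, p(m) = 21.875 (+); new bracket [2.5, 7]
m = 4.75, p(m) = 6.828125 (+); new bracket [4.75, 7]
m = 5.875, p(m) = -35.341797 (−); new bracket [4.75, 5.875]
m = 5.3125, p(m) = -10.4797 (−); new bracket [4.75, 5.3125]
m = 5.03125, p(m) = -0.9483 (−); new bracket [4.75, 5.03125]
m = 4.890625, p(m) = 3.151 (+); new bracket [4.890625, 5.03125]

5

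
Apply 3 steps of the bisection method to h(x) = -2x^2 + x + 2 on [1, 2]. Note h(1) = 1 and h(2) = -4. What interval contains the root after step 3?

x = 1.5 gives h = -1, negative; keep [1, 1.5]
x = 1.25 gives h = 0.125, positive; keep [1.25, 1.5]
x = 1.375 gives h = -0.40625, negative; keep [1.25, 1.375]

[1.25, 1.375]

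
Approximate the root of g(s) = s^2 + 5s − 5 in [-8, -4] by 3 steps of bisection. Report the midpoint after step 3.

-5.5

m = -6, g(m) = 1 (+); new bracket [-6, -4]
m = -5, g(m) = -5 (−); new bracket [-6, -5]
m = -5.5, g(m) = -2.25 (−); new bracket [-6, -5.5]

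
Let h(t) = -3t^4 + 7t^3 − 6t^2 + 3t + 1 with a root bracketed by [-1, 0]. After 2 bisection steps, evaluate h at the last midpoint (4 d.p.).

-0.2461

midpoint -0.5: h = -3.0625 < 0 → [-0.5, 0]
midpoint -0.25: h = -0.246094 < 0 → [-0.25, 0]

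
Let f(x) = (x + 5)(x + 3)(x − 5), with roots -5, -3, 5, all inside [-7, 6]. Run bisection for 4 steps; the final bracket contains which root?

5

m = -0.5, f(m) = -61.875 (−); new bracket [-0.5, 6]
m = 2.75, f(m) = -100.265625 (−); new bracket [2.75, 6]
m = 4.375, f(m) = -43.212891 (−); new bracket [4.375, 6]
m = 5.1875, f(m) = 15.6394 (+); new bracket [4.375, 5.1875]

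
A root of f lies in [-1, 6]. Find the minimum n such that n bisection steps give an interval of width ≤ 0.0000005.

Width after n steps is 7/2^n. Need 2^n ≥ 7/0.0000005 = 14000000.
2^23 = 8388608 < 14000000 ≤ 2^24 = 16777216, so n = 24.

24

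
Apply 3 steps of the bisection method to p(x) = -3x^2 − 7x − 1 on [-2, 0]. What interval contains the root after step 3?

[-0.25, 0]

m = -1, p(m) = 3 (+); new bracket [-1, 0]
m = -0.5, p(m) = 1.75 (+); new bracket [-0.5, 0]
m = -0.25, p(m) = 0.5625 (+); new bracket [-0.25, 0]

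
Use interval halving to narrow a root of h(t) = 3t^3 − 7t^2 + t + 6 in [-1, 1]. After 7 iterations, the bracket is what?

[-0.765625, -0.75]

m = 0, h(m) = 6 (+); new bracket [-1, 0]
m = -0.5, h(m) = 3.375 (+); new bracket [-1, -0.5]
m = -0.75, h(m) = 0.046875 (+); new bracket [-1, -0.75]
m = -0.875, h(m) = -2.2441 (−); new bracket [-0.875, -0.75]
m = -0.8125, h(m) = -1.0427 (−); new bracket [-0.8125, -0.75]
m = -0.78125, h(m) = -0.4842 (−); new bracket [-0.78125, -0.75]
m = -0.765625, h(m) = -0.2153 (−); new bracket [-0.765625, -0.75]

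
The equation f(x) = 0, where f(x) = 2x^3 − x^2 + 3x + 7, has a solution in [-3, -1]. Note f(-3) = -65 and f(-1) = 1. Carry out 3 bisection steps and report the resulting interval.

f(-2) = -19 < 0, so the root lies in [-2, -1]
f(-1.5) = -6.5 < 0, so the root lies in [-1.5, -1]
f(-1.25) = -2.21875 < 0, so the root lies in [-1.25, -1]

[-1.25, -1]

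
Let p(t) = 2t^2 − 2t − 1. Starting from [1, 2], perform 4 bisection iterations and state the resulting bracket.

[1.3125, 1.375]

m = 1.5, p(m) = 0.5 (+); new bracket [1, 1.5]
m = 1.25, p(m) = -0.375 (−); new bracket [1.25, 1.5]
m = 1.375, p(m) = 0.03125 (+); new bracket [1.25, 1.375]
m = 1.3125, p(m) = -0.1797 (−); new bracket [1.3125, 1.375]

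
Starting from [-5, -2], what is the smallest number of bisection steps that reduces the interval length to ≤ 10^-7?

Width after n steps is 3/2^n. Need 2^n ≥ 3/10^-7 = 30000000.
2^24 = 16777216 < 30000000 ≤ 2^25 = 33554432, so n = 25.

25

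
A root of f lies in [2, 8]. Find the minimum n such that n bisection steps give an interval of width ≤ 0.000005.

Width after n steps is 6/2^n. Need 2^n ≥ 6/0.000005 = 1200000.
2^20 = 1048576 < 1200000 ≤ 2^21 = 2097152, so n = 21.

21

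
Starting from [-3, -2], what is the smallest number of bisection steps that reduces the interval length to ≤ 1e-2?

7

Width after n steps is 1/2^n. Need 2^n ≥ 1/1e-2 = 100.
2^6 = 64 < 100 ≤ 2^7 = 128, so n = 7.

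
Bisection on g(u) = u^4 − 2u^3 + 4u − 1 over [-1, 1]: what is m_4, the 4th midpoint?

0.375

u = 0 gives g = -1, negative; keep [0, 1]
u = 0.5 gives g = 0.8125, positive; keep [0, 0.5]
u = 0.25 gives g = -0.027344, negative; keep [0.25, 0.5]
u = 0.375 gives g = 0.4143, positive; keep [0.25, 0.375]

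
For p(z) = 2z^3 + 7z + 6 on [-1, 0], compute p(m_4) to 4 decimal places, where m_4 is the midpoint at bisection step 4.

0.5376

p(-0.5) = 2.25 > 0, so the root lies in [-1, -0.5]
p(-0.75) = -0.09375 < 0, so the root lies in [-0.75, -0.5]
p(-0.625) = 1.136719 > 0, so the root lies in [-0.75, -0.625]
p(-0.6875) = 0.5376 > 0, so the root lies in [-0.75, -0.6875]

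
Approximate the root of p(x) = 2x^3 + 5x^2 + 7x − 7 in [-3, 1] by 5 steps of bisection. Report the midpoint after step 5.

0.625

m = -1, p(m) = -11 (−); new bracket [-1, 1]
m = 0, p(m) = -7 (−); new bracket [0, 1]
m = 0.5, p(m) = -2 (−); new bracket [0.5, 1]
m = 0.75, p(m) = 1.9062 (+); new bracket [0.5, 0.75]
m = 0.625, p(m) = -0.1836 (−); new bracket [0.625, 0.75]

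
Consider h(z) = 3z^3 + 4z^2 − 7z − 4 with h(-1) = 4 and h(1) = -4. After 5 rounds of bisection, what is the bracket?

h(0) = -4 < 0, so the root lies in [-1, 0]
h(-0.5) = 0.125 > 0, so the root lies in [-0.5, 0]
h(-0.25) = -2.046875 < 0, so the root lies in [-0.5, -0.25]
h(-0.375) = -0.9707 < 0, so the root lies in [-0.5, -0.375]
h(-0.4375) = -0.4231 < 0, so the root lies in [-0.5, -0.4375]

[-0.5, -0.4375]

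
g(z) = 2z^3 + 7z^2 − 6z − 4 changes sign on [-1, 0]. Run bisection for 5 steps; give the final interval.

[-0.46875, -0.4375]

z = -0.5 gives g = 0.5, positive; keep [-0.5, 0]
z = -0.25 gives g = -2.09375, negative; keep [-0.5, -0.25]
z = -0.375 gives g = -0.871094, negative; keep [-0.5, -0.375]
z = -0.4375 gives g = -0.2026, negative; keep [-0.5, -0.4375]
z = -0.46875 gives g = 0.1446, positive; keep [-0.46875, -0.4375]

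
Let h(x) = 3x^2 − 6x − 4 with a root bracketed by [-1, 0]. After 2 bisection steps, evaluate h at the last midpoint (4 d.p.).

midpoint -0.5: h = -0.25 < 0 → [-1, -0.5]
midpoint -0.75: h = 2.1875 > 0 → [-0.75, -0.5]

2.1875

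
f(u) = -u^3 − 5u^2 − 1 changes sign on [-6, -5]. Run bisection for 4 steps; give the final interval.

[-5.0625, -5]

m = -5.5, f(m) = 14.125 (+); new bracket [-5.5, -5]
m = -5.25, f(m) = 5.890625 (+); new bracket [-5.25, -5]
m = -5.125, f(m) = 2.283203 (+); new bracket [-5.125, -5]
m = -5.0625, f(m) = 0.6018 (+); new bracket [-5.0625, -5]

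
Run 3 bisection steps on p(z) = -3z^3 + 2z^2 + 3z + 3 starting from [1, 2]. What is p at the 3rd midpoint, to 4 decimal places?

0.2832

z = 1.5 gives p = 1.875, positive; keep [1.5, 2]
z = 1.75 gives p = -1.703125, negative; keep [1.5, 1.75]
z = 1.625 gives p = 0.283203, positive; keep [1.625, 1.75]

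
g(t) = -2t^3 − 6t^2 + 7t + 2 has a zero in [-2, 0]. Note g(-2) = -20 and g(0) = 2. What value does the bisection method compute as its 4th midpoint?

midpoint -1: g = -9 < 0 → [-1, 0]
midpoint -0.5: g = -2.75 < 0 → [-0.5, 0]
midpoint -0.25: g = -0.09375 < 0 → [-0.25, 0]
midpoint -0.125: g = 1.0352 > 0 → [-0.25, -0.125]

-0.125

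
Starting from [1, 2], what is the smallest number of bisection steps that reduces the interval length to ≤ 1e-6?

20

Width after n steps is 1/2^n. Need 2^n ≥ 1/1e-6 = 1000000.
2^19 = 524288 < 1000000 ≤ 2^20 = 1048576, so n = 20.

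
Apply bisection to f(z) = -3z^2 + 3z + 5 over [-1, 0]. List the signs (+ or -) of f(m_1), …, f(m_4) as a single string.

z = -0.5 gives f = 2.75, positive; keep [-1, -0.5]
z = -0.75 gives f = 1.0625, positive; keep [-1, -0.75]
z = -0.875 gives f = 0.078125, positive; keep [-1, -0.875]
z = -0.9375 gives f = -0.4492, negative; keep [-0.9375, -0.875]

+++-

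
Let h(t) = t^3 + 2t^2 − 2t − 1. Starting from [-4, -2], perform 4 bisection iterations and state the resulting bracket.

[-2.625, -2.5]

h(-3) = -4 < 0, so the root lies in [-3, -2]
h(-2.5) = 0.875 > 0, so the root lies in [-3, -2.5]
h(-2.75) = -1.171875 < 0, so the root lies in [-2.75, -2.5]
h(-2.625) = -0.0566 < 0, so the root lies in [-2.625, -2.5]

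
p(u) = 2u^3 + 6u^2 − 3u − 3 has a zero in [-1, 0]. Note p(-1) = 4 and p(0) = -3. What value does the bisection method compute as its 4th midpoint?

u = -0.5 gives p = -0.25, negative; keep [-1, -0.5]
u = -0.75 gives p = 1.78125, positive; keep [-0.75, -0.5]
u = -0.625 gives p = 0.730469, positive; keep [-0.625, -0.5]
u = -0.5625 gives p = 0.23, positive; keep [-0.5625, -0.5]

-0.5625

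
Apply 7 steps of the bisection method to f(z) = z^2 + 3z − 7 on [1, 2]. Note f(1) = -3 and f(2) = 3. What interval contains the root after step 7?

midpoint 1.5: f = -0.25 < 0 → [1.5, 2]
midpoint 1.75: f = 1.3125 > 0 → [1.5, 1.75]
midpoint 1.625: f = 0.515625 > 0 → [1.5, 1.625]
midpoint 1.5625: f = 0.1289 > 0 → [1.5, 1.5625]
midpoint 1.53125: f = -0.0615 < 0 → [1.53125, 1.5625]
midpoint 1.546875: f = 0.0334 > 0 → [1.53125, 1.546875]
midpoint 1.5390625: f = -0.0141 < 0 → [1.5390625, 1.546875]

[1.5390625, 1.546875]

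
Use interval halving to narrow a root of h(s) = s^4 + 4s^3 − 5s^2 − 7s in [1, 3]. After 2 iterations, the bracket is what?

midpoint 2: h = 14 > 0 → [1, 2]
midpoint 1.5: h = -3.1875 < 0 → [1.5, 2]

[1.5, 2]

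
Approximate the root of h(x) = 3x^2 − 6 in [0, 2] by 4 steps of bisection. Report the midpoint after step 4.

midpoint 1: h = -3 < 0 → [1, 2]
midpoint 1.5: h = 0.75 > 0 → [1, 1.5]
midpoint 1.25: h = -1.3125 < 0 → [1.25, 1.5]
midpoint 1.375: h = -0.3281 < 0 → [1.375, 1.5]

1.375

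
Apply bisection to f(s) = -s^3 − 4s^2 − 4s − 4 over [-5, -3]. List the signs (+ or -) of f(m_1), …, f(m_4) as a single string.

+++-

m = -4, f(m) = 12 (+); new bracket [-4, -3]
m = -3.5, f(m) = 3.875 (+); new bracket [-3.5, -3]
m = -3.25, f(m) = 1.078125 (+); new bracket [-3.25, -3]
m = -3.125, f(m) = -0.0449 (−); new bracket [-3.25, -3.125]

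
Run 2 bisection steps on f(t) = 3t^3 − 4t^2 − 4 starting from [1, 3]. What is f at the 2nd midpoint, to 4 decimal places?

-2.8750

f(2) = 4 > 0, so the root lies in [1, 2]
f(1.5) = -2.875 < 0, so the root lies in [1.5, 2]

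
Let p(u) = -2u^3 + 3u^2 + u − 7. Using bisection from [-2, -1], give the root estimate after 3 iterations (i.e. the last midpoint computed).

u = -1.5 gives p = 5, positive; keep [-1.5, -1]
u = -1.25 gives p = 0.34375, positive; keep [-1.25, -1]
u = -1.125 gives p = -1.480469, negative; keep [-1.25, -1.125]

-1.125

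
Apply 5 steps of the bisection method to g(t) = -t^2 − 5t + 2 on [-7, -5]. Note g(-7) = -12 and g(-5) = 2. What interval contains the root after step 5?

[-5.375, -5.3125]

midpoint -6: g = -4 < 0 → [-6, -5]
midpoint -5.5: g = -0.75 < 0 → [-5.5, -5]
midpoint -5.25: g = 0.6875 > 0 → [-5.5, -5.25]
midpoint -5.375: g = -0.0156 < 0 → [-5.375, -5.25]
midpoint -5.3125: g = 0.3398 > 0 → [-5.375, -5.3125]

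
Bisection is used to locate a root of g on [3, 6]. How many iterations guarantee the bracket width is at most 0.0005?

13

Width after n steps is 3/2^n. Need 2^n ≥ 3/0.0005 = 6000.
2^12 = 4096 < 6000 ≤ 2^13 = 8192, so n = 13.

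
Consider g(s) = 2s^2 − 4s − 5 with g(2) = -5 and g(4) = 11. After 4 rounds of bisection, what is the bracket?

[2.75, 2.875]

midpoint 3: g = 1 > 0 → [2, 3]
midpoint 2.5: g = -2.5 < 0 → [2.5, 3]
midpoint 2.75: g = -0.875 < 0 → [2.75, 3]
midpoint 2.875: g = 0.0312 > 0 → [2.75, 2.875]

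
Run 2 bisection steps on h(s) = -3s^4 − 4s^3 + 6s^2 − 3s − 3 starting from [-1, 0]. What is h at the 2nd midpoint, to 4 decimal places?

-1.8242

s = -0.5 gives h = 0.3125, positive; keep [-0.5, 0]
s = -0.25 gives h = -1.824219, negative; keep [-0.5, -0.25]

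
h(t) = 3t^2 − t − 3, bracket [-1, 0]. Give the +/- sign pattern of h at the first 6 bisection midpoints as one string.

midpoint -0.5: h = -1.75 < 0 → [-1, -0.5]
midpoint -0.75: h = -0.5625 < 0 → [-1, -0.75]
midpoint -0.875: h = 0.171875 > 0 → [-0.875, -0.75]
midpoint -0.8125: h = -0.207 < 0 → [-0.875, -0.8125]
midpoint -0.84375: h = -0.0205 < 0 → [-0.875, -0.84375]
midpoint -0.859375: h = 0.075 > 0 → [-0.859375, -0.84375]

--+--+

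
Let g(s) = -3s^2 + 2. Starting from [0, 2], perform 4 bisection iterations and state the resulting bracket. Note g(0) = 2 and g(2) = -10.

m = 1, g(m) = -1 (−); new bracket [0, 1]
m = 0.5, g(m) = 1.25 (+); new bracket [0.5, 1]
m = 0.75, g(m) = 0.3125 (+); new bracket [0.75, 1]
m = 0.875, g(m) = -0.2969 (−); new bracket [0.75, 0.875]

[0.75, 0.875]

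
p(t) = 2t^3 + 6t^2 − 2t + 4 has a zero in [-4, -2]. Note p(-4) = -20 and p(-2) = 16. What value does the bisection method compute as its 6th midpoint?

-3.46875

midpoint -3: p = 10 > 0 → [-4, -3]
midpoint -3.5: p = -1.25 < 0 → [-3.5, -3]
midpoint -3.25: p = 5.21875 > 0 → [-3.5, -3.25]
midpoint -3.375: p = 2.207 > 0 → [-3.5, -3.375]
midpoint -3.4375: p = 0.5356 > 0 → [-3.5, -3.4375]
midpoint -3.46875: p = -0.3427 < 0 → [-3.46875, -3.4375]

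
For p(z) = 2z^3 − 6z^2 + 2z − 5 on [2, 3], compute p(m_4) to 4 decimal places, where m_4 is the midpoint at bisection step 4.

-0.2036

p(2.5) = -6.25 < 0, so the root lies in [2.5, 3]
p(2.75) = -3.28125 < 0, so the root lies in [2.75, 3]
p(2.875) = -1.316406 < 0, so the root lies in [2.875, 3]
p(2.9375) = -0.2036 < 0, so the root lies in [2.9375, 3]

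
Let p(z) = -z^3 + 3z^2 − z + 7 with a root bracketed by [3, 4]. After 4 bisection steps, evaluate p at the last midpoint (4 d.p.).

p(3.5) = -2.625 < 0, so the root lies in [3, 3.5]
p(3.25) = 1.109375 > 0, so the root lies in [3.25, 3.5]
p(3.375) = -0.646484 < 0, so the root lies in [3.25, 3.375]
p(3.3125) = 0.2585 > 0, so the root lies in [3.3125, 3.375]

0.2585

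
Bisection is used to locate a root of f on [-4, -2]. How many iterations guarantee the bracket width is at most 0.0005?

12

Width after n steps is 2/2^n. Need 2^n ≥ 2/0.0005 = 4000.
2^11 = 2048 < 4000 ≤ 2^12 = 4096, so n = 12.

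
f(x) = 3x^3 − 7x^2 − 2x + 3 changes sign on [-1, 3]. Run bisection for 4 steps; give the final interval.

m = 1, f(m) = -3 (−); new bracket [1, 3]
m = 2, f(m) = -5 (−); new bracket [2, 3]
m = 2.5, f(m) = 1.125 (+); new bracket [2, 2.5]
m = 2.25, f(m) = -2.7656 (−); new bracket [2.25, 2.5]

[2.25, 2.5]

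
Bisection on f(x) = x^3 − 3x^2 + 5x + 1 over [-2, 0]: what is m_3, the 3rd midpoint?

f(-1) = -8 < 0, so the root lies in [-1, 0]
f(-0.5) = -2.375 < 0, so the root lies in [-0.5, 0]
f(-0.25) = -0.453125 < 0, so the root lies in [-0.25, 0]

-0.25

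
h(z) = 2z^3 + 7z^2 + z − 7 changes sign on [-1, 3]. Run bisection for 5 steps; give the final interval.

[0.75, 0.875]

midpoint 1: h = 3 > 0 → [-1, 1]
midpoint 0: h = -7 < 0 → [0, 1]
midpoint 0.5: h = -4.5 < 0 → [0.5, 1]
midpoint 0.75: h = -1.4688 < 0 → [0.75, 1]
midpoint 0.875: h = 0.5742 > 0 → [0.75, 0.875]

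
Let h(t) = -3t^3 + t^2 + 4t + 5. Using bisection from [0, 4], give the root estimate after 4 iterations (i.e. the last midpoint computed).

t = 2 gives h = -7, negative; keep [0, 2]
t = 1 gives h = 7, positive; keep [1, 2]
t = 1.5 gives h = 3.125, positive; keep [1.5, 2]
t = 1.75 gives h = -1.0156, negative; keep [1.5, 1.75]

1.75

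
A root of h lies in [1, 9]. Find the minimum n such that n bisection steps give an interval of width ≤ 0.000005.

21

Width after n steps is 8/2^n. Need 2^n ≥ 8/0.000005 = 1600000.
2^20 = 1048576 < 1600000 ≤ 2^21 = 2097152, so n = 21.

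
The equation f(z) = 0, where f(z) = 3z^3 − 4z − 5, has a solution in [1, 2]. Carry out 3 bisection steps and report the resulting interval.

z = 1.5 gives f = -0.875, negative; keep [1.5, 2]
z = 1.75 gives f = 4.078125, positive; keep [1.5, 1.75]
z = 1.625 gives f = 1.373047, positive; keep [1.5, 1.625]

[1.5, 1.625]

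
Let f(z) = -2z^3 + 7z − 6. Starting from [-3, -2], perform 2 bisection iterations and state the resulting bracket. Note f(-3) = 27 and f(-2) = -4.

[-2.25, -2]

f(-2.5) = 7.75 > 0, so the root lies in [-2.5, -2]
f(-2.25) = 1.03125 > 0, so the root lies in [-2.25, -2]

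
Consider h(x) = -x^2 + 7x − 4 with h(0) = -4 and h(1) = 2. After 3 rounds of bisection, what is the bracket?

h(0.5) = -0.75 < 0, so the root lies in [0.5, 1]
h(0.75) = 0.6875 > 0, so the root lies in [0.5, 0.75]
h(0.625) = -0.015625 < 0, so the root lies in [0.625, 0.75]

[0.625, 0.75]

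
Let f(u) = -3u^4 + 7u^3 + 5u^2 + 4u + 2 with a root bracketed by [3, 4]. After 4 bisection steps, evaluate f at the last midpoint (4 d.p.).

m = 3.5, f(m) = -72.8125 (−); new bracket [3, 3.5]
m = 3.25, f(m) = -26.589844 (−); new bracket [3, 3.25]
m = 3.125, f(m) = -9.151123 (−); new bracket [3, 3.125]
m = 3.0625, f(m) = -1.6868 (−); new bracket [3, 3.0625]

-1.6868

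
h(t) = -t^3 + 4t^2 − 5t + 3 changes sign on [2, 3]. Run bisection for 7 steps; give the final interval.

[2.4609375, 2.46875]

h(2.5) = -0.125 < 0, so the root lies in [2, 2.5]
h(2.25) = 0.609375 > 0, so the root lies in [2.25, 2.5]
h(2.375) = 0.291016 > 0, so the root lies in [2.375, 2.5]
h(2.4375) = 0.0959 > 0, so the root lies in [2.4375, 2.5]
h(2.46875) = -0.0112 < 0, so the root lies in [2.4375, 2.46875]
h(2.453125) = 0.0432 > 0, so the root lies in [2.453125, 2.46875]
h(2.4609375) = 0.0162 > 0, so the root lies in [2.4609375, 2.46875]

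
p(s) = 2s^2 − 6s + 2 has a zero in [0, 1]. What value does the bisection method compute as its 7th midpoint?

s = 0.5 gives p = -0.5, negative; keep [0, 0.5]
s = 0.25 gives p = 0.625, positive; keep [0.25, 0.5]
s = 0.375 gives p = 0.03125, positive; keep [0.375, 0.5]
s = 0.4375 gives p = -0.2422, negative; keep [0.375, 0.4375]
s = 0.40625 gives p = -0.1074, negative; keep [0.375, 0.40625]
s = 0.390625 gives p = -0.0386, negative; keep [0.375, 0.390625]
s = 0.3828125 gives p = -0.0038, negative; keep [0.375, 0.3828125]

0.3828125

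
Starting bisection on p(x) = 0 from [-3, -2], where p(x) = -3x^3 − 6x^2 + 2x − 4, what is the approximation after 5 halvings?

p(-2.5) = 0.375 > 0, so the root lies in [-2.5, -2]
p(-2.25) = -4.703125 < 0, so the root lies in [-2.5, -2.25]
p(-2.375) = -2.404297 < 0, so the root lies in [-2.5, -2.375]
p(-2.4375) = -1.0769 < 0, so the root lies in [-2.5, -2.4375]
p(-2.46875) = -0.3668 < 0, so the root lies in [-2.5, -2.46875]

-2.46875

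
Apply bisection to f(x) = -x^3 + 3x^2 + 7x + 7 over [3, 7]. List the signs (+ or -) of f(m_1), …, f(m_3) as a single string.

f(5) = -8 < 0, so the root lies in [3, 5]
f(4) = 19 > 0, so the root lies in [4, 5]
f(4.5) = 8.125 > 0, so the root lies in [4.5, 5]

-++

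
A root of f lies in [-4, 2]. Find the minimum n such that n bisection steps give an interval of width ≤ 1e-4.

Width after n steps is 6/2^n. Need 2^n ≥ 6/1e-4 = 60000.
2^15 = 32768 < 60000 ≤ 2^16 = 65536, so n = 16.

16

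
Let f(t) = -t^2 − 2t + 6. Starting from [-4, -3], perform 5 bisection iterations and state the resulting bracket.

[-3.65625, -3.625]

f(-3.5) = 0.75 > 0, so the root lies in [-4, -3.5]
f(-3.75) = -0.5625 < 0, so the root lies in [-3.75, -3.5]
f(-3.625) = 0.109375 > 0, so the root lies in [-3.75, -3.625]
f(-3.6875) = -0.2227 < 0, so the root lies in [-3.6875, -3.625]
f(-3.65625) = -0.0557 < 0, so the root lies in [-3.65625, -3.625]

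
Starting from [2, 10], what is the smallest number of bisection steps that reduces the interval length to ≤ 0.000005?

Width after n steps is 8/2^n. Need 2^n ≥ 8/0.000005 = 1600000.
2^20 = 1048576 < 1600000 ≤ 2^21 = 2097152, so n = 21.

21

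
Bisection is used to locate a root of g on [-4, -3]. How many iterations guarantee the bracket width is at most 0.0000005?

Width after n steps is 1/2^n. Need 2^n ≥ 1/0.0000005 = 2000000.
2^20 = 1048576 < 2000000 ≤ 2^21 = 2097152, so n = 21.

21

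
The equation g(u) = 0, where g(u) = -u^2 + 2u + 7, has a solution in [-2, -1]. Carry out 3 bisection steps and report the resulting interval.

[-1.875, -1.75]

g(-1.5) = 1.75 > 0, so the root lies in [-2, -1.5]
g(-1.75) = 0.4375 > 0, so the root lies in [-2, -1.75]
g(-1.875) = -0.265625 < 0, so the root lies in [-1.875, -1.75]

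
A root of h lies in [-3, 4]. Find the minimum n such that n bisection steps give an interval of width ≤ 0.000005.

Width after n steps is 7/2^n. Need 2^n ≥ 7/0.000005 = 1400000.
2^20 = 1048576 < 1400000 ≤ 2^21 = 2097152, so n = 21.

21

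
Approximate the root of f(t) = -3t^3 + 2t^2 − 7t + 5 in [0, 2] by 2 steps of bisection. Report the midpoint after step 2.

0.5

f(1) = -3 < 0, so the root lies in [0, 1]
f(0.5) = 1.625 > 0, so the root lies in [0.5, 1]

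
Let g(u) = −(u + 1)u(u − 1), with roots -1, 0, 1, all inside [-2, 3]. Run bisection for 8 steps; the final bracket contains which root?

1

midpoint 0.5: g = 0.375 > 0 → [0.5, 3]
midpoint 1.75: g = -3.609375 < 0 → [0.5, 1.75]
midpoint 1.125: g = -0.298828 < 0 → [0.5, 1.125]
midpoint 0.8125: g = 0.2761 > 0 → [0.8125, 1.125]
midpoint 0.96875: g = 0.0596 > 0 → [0.96875, 1.125]
midpoint 1.046875: g = -0.1004 < 0 → [0.96875, 1.046875]
midpoint 1.0078125: g = -0.0158 < 0 → [0.96875, 1.0078125]
midpoint 0.98828125: g = 0.023 > 0 → [0.98828125, 1.0078125]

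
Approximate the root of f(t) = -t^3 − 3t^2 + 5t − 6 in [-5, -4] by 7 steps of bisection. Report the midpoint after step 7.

t = -4.5 gives f = 1.875, positive; keep [-4.5, -4]
t = -4.25 gives f = -4.671875, negative; keep [-4.5, -4.25]
t = -4.375 gives f = -1.556641, negative; keep [-4.5, -4.375]
t = -4.4375 gives f = 0.1189, positive; keep [-4.4375, -4.375]
t = -4.40625 gives f = -0.7289, negative; keep [-4.4375, -4.40625]
t = -4.421875 gives f = -0.3075, negative; keep [-4.4375, -4.421875]
t = -4.4296875 gives f = -0.0949, negative; keep [-4.4375, -4.4296875]

-4.4296875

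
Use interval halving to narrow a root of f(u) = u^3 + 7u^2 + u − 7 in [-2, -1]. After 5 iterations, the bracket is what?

[-1.1875, -1.15625]

m = -1.5, f(m) = 3.875 (+); new bracket [-1.5, -1]
m = -1.25, f(m) = 0.734375 (+); new bracket [-1.25, -1]
m = -1.125, f(m) = -0.689453 (−); new bracket [-1.25, -1.125]
m = -1.1875, f(m) = 0.009 (+); new bracket [-1.1875, -1.125]
m = -1.15625, f(m) = -0.3437 (−); new bracket [-1.1875, -1.15625]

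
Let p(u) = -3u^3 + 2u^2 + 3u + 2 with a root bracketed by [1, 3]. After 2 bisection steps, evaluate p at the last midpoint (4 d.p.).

0.8750

u = 2 gives p = -8, negative; keep [1, 2]
u = 1.5 gives p = 0.875, positive; keep [1.5, 2]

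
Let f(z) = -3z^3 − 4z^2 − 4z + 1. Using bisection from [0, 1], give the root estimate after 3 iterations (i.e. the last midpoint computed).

f(0.5) = -2.375 < 0, so the root lies in [0, 0.5]
f(0.25) = -0.296875 < 0, so the root lies in [0, 0.25]
f(0.125) = 0.431641 > 0, so the root lies in [0.125, 0.25]

0.125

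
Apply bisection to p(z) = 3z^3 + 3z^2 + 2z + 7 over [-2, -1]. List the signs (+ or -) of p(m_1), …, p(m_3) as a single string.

+--

m = -1.5, p(m) = 0.625 (+); new bracket [-2, -1.5]
m = -1.75, p(m) = -3.390625 (−); new bracket [-1.75, -1.5]
m = -1.625, p(m) = -1.201172 (−); new bracket [-1.625, -1.5]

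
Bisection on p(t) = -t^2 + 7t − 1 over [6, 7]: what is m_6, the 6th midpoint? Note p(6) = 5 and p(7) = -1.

p(6.5) = 2.25 > 0, so the root lies in [6.5, 7]
p(6.75) = 0.6875 > 0, so the root lies in [6.75, 7]
p(6.875) = -0.140625 < 0, so the root lies in [6.75, 6.875]
p(6.8125) = 0.2773 > 0, so the root lies in [6.8125, 6.875]
p(6.84375) = 0.0693 > 0, so the root lies in [6.84375, 6.875]
p(6.859375) = -0.0354 < 0, so the root lies in [6.84375, 6.859375]

6.859375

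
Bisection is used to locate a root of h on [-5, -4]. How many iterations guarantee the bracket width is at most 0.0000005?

21

Width after n steps is 1/2^n. Need 2^n ≥ 1/0.0000005 = 2000000.
2^20 = 1048576 < 2000000 ≤ 2^21 = 2097152, so n = 21.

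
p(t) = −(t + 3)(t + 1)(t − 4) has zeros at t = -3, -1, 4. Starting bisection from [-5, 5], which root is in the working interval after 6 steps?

4

m = 0, p(m) = 12 (+); new bracket [0, 5]
m = 2.5, p(m) = 28.875 (+); new bracket [2.5, 5]
m = 3.75, p(m) = 8.015625 (+); new bracket [3.75, 5]
m = 4.375, p(m) = -14.8652 (−); new bracket [3.75, 4.375]
m = 4.0625, p(m) = -2.2346 (−); new bracket [3.75, 4.0625]
m = 3.90625, p(m) = 3.1766 (+); new bracket [3.90625, 4.0625]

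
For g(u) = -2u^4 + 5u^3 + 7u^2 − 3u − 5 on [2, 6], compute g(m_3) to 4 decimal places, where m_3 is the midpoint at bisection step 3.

-15.5000

m = 4, g(m) = -97 (−); new bracket [2, 4]
m = 3, g(m) = 22 (+); new bracket [3, 4]
m = 3.5, g(m) = -15.5 (−); new bracket [3, 3.5]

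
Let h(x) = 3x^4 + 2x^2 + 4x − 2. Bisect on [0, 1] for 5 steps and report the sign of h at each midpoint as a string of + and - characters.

+--++

midpoint 0.5: h = 0.6875 > 0 → [0, 0.5]
midpoint 0.25: h = -0.863281 < 0 → [0.25, 0.5]
midpoint 0.375: h = -0.159424 < 0 → [0.375, 0.5]
midpoint 0.4375: h = 0.2427 > 0 → [0.375, 0.4375]
midpoint 0.40625: h = 0.0368 > 0 → [0.375, 0.40625]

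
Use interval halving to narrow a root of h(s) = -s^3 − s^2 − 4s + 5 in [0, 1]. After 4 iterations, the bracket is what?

m = 0.5, h(m) = 2.625 (+); new bracket [0.5, 1]
m = 0.75, h(m) = 1.015625 (+); new bracket [0.75, 1]
m = 0.875, h(m) = 0.064453 (+); new bracket [0.875, 1]
m = 0.9375, h(m) = -0.4529 (−); new bracket [0.875, 0.9375]

[0.875, 0.9375]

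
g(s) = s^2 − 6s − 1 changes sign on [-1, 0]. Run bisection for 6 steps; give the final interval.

[-0.171875, -0.15625]

g(-0.5) = 2.25 > 0, so the root lies in [-0.5, 0]
g(-0.25) = 0.5625 > 0, so the root lies in [-0.25, 0]
g(-0.125) = -0.234375 < 0, so the root lies in [-0.25, -0.125]
g(-0.1875) = 0.1602 > 0, so the root lies in [-0.1875, -0.125]
g(-0.15625) = -0.0381 < 0, so the root lies in [-0.1875, -0.15625]
g(-0.171875) = 0.0608 > 0, so the root lies in [-0.171875, -0.15625]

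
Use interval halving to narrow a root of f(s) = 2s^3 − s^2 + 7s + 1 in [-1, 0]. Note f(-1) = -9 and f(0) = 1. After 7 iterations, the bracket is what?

m = -0.5, f(m) = -3 (−); new bracket [-0.5, 0]
m = -0.25, f(m) = -0.84375 (−); new bracket [-0.25, 0]
m = -0.125, f(m) = 0.105469 (+); new bracket [-0.25, -0.125]
m = -0.1875, f(m) = -0.3608 (−); new bracket [-0.1875, -0.125]
m = -0.15625, f(m) = -0.1258 (−); new bracket [-0.15625, -0.125]
m = -0.140625, f(m) = -0.0097 (−); new bracket [-0.140625, -0.125]
m = -0.1328125, f(m) = 0.048 (+); new bracket [-0.140625, -0.1328125]

[-0.140625, -0.1328125]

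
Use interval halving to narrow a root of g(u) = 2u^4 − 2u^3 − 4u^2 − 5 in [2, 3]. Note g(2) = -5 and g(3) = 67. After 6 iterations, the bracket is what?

[2.15625, 2.171875]

g(2.5) = 16.875 > 0, so the root lies in [2, 2.5]
g(2.25) = 3.226562 > 0, so the root lies in [2, 2.25]
g(2.125) = -1.472168 < 0, so the root lies in [2.125, 2.25]
g(2.1875) = 0.7198 > 0, so the root lies in [2.125, 2.1875]
g(2.15625) = -0.4142 < 0, so the root lies in [2.15625, 2.1875]
g(2.171875) = 0.1431 > 0, so the root lies in [2.15625, 2.171875]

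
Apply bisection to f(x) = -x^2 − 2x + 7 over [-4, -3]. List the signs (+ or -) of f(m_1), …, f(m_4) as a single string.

++-+

x = -3.5 gives f = 1.75, positive; keep [-4, -3.5]
x = -3.75 gives f = 0.4375, positive; keep [-4, -3.75]
x = -3.875 gives f = -0.265625, negative; keep [-3.875, -3.75]
x = -3.8125 gives f = 0.0898, positive; keep [-3.875, -3.8125]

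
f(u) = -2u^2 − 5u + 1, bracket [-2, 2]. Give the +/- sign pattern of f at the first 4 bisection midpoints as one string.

midpoint 0: f = 1 > 0 → [0, 2]
midpoint 1: f = -6 < 0 → [0, 1]
midpoint 0.5: f = -2 < 0 → [0, 0.5]
midpoint 0.25: f = -0.375 < 0 → [0, 0.25]

+---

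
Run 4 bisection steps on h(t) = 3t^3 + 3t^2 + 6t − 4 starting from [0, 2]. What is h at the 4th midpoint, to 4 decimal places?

-1.1699

m = 1, h(m) = 8 (+); new bracket [0, 1]
m = 0.5, h(m) = 0.125 (+); new bracket [0, 0.5]
m = 0.25, h(m) = -2.265625 (−); new bracket [0.25, 0.5]
m = 0.375, h(m) = -1.1699 (−); new bracket [0.375, 0.5]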